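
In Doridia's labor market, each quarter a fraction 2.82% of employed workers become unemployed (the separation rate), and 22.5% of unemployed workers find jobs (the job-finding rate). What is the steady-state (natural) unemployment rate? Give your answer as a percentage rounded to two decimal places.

At steady state the flows balance: s·E = f·U, so U/(E+U) = s/(s+f).
u* = 2.82 / (2.82 + 22.5) = 2.82 / 25.32 = 11.14%.

Steady-state unemployment rate ≈ 11.14%.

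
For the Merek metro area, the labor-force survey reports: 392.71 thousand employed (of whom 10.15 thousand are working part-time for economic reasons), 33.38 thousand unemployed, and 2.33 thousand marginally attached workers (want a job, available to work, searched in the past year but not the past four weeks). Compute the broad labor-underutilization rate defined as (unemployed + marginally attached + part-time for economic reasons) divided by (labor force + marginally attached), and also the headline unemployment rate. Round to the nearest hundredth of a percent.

Broad underutilization rate ≈ 10.70%; headline unemployment rate ≈ 7.83%.

Labor force = 392.71 + 33.38 = 426.09 thousand.
Numerator = 33.38 + 2.33 + 10.15 = 45.86 thousand.
Denominator = 426.09 + 2.33 = 428.42 thousand.
Broad rate = 45.86 / 428.42 = 10.70%.
Headline unemployment rate = 33.38 / 426.09 = 7.83%.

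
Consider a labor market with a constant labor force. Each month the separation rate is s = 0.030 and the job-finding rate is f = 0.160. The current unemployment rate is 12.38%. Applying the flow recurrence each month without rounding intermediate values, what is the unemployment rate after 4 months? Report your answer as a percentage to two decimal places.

Unemployment rate after four months ≈ 14.32%.

With a fixed labor force, u_{t+1} = u_t + s·(1−u_t) − f·u_t = u_t·(1−s−f) + s.
Here 1−s−f = 0.810 and s = 0.030.
u_1 = 0.123800 × 0.810 + 0.030 = 0.130278.
u_2 = 0.130278 × 0.810 + 0.030 = 0.135525.
u_3 = 0.135525 × 0.810 + 0.030 = 0.139775.
u_4 = 0.139775 × 0.810 + 0.030 = 0.143218.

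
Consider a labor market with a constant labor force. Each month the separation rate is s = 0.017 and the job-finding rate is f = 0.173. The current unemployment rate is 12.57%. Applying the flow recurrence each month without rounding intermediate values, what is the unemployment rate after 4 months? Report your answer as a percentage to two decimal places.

With a fixed labor force, u_{t+1} = u_t + s·(1−u_t) − f·u_t = u_t·(1−s−f) + s.
Here 1−s−f = 0.810 and s = 0.017.
u_1 = 0.125700 × 0.810 + 0.017 = 0.118817.
u_2 = 0.118817 × 0.810 + 0.017 = 0.113242.
u_3 = 0.113242 × 0.810 + 0.017 = 0.108726.
u_4 = 0.108726 × 0.810 + 0.017 = 0.105068.

Unemployment rate after four months ≈ 10.51%.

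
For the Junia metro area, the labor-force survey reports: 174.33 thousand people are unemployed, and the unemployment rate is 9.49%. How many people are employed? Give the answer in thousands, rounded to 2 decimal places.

Labor force = U / u = 174.33 / 0.0949 ≈ 1,836.99 thousand.
Employed = labor force − unemployed = 1,836.99 − 174.33 = 1,662.66 thousand.

About 1,662.66 thousand are employed.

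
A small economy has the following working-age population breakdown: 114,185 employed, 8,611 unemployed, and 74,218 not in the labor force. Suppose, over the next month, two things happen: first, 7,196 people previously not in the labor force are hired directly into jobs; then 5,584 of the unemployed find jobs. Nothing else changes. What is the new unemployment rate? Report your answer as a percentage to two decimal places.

New unemployment rate ≈ 2.33%.

Initially, labor force = 114,185 + 8,611 = 122,796, so u = 8,611/122,796 = 7.01%.
After the first change, employed and labor force both rise by 7,196; unemployed unchanged → E = 121,381, U = 8,611, labor force = 129,992.
After the second change, unemployed falls and employed rises by 5,584; labor force unchanged → E = 126,965, U = 3,027, labor force = 129,992.
New unemployment rate = 3,027 / 129,992 = 2.33%.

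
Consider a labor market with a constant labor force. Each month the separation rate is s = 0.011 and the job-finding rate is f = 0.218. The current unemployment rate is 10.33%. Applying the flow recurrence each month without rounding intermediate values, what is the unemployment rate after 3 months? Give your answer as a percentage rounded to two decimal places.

Unemployment rate after three months ≈ 7.34%.

With a fixed labor force, u_{t+1} = u_t + s·(1−u_t) − f·u_t = u_t·(1−s−f) + s.
Here 1−s−f = 0.771 and s = 0.011.
u_1 = 0.103300 × 0.771 + 0.011 = 0.090644.
u_2 = 0.090644 × 0.771 + 0.011 = 0.080887.
u_3 = 0.080887 × 0.771 + 0.011 = 0.073364.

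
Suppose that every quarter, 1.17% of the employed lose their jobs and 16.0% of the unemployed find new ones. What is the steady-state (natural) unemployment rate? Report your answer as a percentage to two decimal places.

At steady state the flows balance: s·E = f·U, so U/(E+U) = s/(s+f).
u* = 1.17 / (1.17 + 16.0) = 1.17 / 17.17 = 6.81%.

Steady-state unemployment rate ≈ 6.81%.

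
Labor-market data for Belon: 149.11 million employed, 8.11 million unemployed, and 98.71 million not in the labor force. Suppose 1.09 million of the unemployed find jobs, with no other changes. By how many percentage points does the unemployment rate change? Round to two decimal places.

Initially, labor force = 149.11 + 8.11 = 157.22 million, so u = 8.11/157.22 = 5.16%.
After the change, unemployed falls and employed rises by 1.09; labor force unchanged → E = 150.20, U = 7.02, labor force = 157.22 million.
New unemployment rate = 7.02 / 157.22 = 4.47%.
Change = 4.47% − 5.16% = −0.69 percentage points.

The unemployment rate changes by −0.69 percentage points.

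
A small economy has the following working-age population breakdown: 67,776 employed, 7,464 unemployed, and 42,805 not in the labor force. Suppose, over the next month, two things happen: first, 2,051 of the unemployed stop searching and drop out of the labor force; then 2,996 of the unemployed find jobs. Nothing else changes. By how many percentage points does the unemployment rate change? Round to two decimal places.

Initially, labor force = 67,776 + 7,464 = 75,240, so u = 7,464/75,240 = 9.92%.
After the first change, unemployed and labor force both fall by 2,051 → E = 67,776, U = 5,413, labor force = 73,189.
After the second change, unemployed falls and employed rises by 2,996; labor force unchanged → E = 70,772, U = 2,417, labor force = 73,189.
New unemployment rate = 2,417 / 73,189 = 3.30%.
Change = 3.30% − 9.92% = −6.62 percentage points.

The unemployment rate changes by −6.62 percentage points.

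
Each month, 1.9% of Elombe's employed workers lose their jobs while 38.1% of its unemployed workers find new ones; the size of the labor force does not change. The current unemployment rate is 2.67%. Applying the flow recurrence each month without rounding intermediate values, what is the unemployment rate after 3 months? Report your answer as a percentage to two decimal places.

Unemployment rate after three months ≈ 4.30%.

With a fixed labor force, u_{t+1} = u_t + s·(1−u_t) − f·u_t = u_t·(1−s−f) + s.
Here 1−s−f = 0.600 and s = 0.019.
u_1 = 0.026700 × 0.600 + 0.019 = 0.035020.
u_2 = 0.035020 × 0.600 + 0.019 = 0.040012.
u_3 = 0.040012 × 0.600 + 0.019 = 0.043007.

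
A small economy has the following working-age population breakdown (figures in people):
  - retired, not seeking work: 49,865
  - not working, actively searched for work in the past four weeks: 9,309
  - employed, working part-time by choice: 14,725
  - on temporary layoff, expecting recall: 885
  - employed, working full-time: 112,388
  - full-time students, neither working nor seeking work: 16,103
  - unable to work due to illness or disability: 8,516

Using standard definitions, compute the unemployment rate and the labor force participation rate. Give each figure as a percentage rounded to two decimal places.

Unemployment rate ≈ 7.42%; labor force participation rate ≈ 64.83%.

Employed = 14,725 + 112,388 = 127,113.
Unemployed = 9,309 + 885 = 10,194 (jobless and actively searching, or on temporary layoff).
Labor force = 127,113 + 10,194 = 137,307.
Not in labor force = 49,865 + 16,103 + 8,516 = 74,484 (those not working and not actively searching are outside the labor force).
Civilian working-age population = 137,307 + 74,484 = 211,791.
Unemployment rate = 10,194 / 137,307 = 7.42%.
Labor force participation rate = 137,307 / 211,791 = 64.83%.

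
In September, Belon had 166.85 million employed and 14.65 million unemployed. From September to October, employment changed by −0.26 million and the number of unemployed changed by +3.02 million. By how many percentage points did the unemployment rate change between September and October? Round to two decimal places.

The unemployment rate changed by +1.52 percentage points.

September: labor force = 166.85 + 14.65 = 181.50; u = 14.65/181.50 = 8.07%.
October: labor force = 166.59 + 17.67 = 184.26; u = 17.67/184.26 = 9.59%.
Change = 9.59% − 8.07% = +1.52 pp.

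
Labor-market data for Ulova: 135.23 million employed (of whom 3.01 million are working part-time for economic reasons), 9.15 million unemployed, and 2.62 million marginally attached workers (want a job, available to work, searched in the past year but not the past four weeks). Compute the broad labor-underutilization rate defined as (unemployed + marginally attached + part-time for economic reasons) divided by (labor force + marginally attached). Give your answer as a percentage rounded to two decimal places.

Labor force = 135.23 + 9.15 = 144.38 million.
Numerator = 9.15 + 2.62 + 3.01 = 14.78 million.
Denominator = 144.38 + 2.62 = 147.00 million.
Broad rate = 14.78 / 147.00 = 10.05%.

Broad underutilization rate ≈ 10.05%.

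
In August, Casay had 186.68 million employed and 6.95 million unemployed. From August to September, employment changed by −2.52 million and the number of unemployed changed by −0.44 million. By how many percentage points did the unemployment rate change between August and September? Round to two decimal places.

The unemployment rate changed by −0.18 percentage points.

August: labor force = 186.68 + 6.95 = 193.63; u = 6.95/193.63 = 3.59%.
September: labor force = 184.16 + 6.51 = 190.67; u = 6.51/190.67 = 3.41%.
Change = 3.41% − 3.59% = −0.18 pp.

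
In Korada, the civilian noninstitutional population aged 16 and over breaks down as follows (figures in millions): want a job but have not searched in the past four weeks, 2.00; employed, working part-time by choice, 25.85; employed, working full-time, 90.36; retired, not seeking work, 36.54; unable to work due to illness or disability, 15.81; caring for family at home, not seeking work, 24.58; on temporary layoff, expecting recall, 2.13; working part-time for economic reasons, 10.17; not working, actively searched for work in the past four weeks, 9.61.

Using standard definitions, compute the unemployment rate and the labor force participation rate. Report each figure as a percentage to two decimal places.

Unemployment rate ≈ 8.50%; labor force participation rate ≈ 63.64%.

Employed = 25.85 + 90.36 + 10.17 = 126.38 million (anyone who worked, including part-time for economic reasons, counts as employed).
Unemployed = 2.13 + 9.61 = 11.74 million (jobless and actively searching, or on temporary layoff).
Labor force = 126.38 + 11.74 = 138.12 million.
Not in labor force = 2.00 + 36.54 + 15.81 + 24.58 = 78.93 million (those not working and not actively searching are outside the labor force — including those who want a job but have given up searching).
Civilian working-age population = 138.12 + 78.93 = 217.05 million.
Unemployment rate = 11.74 / 138.12 = 8.50%.
Labor force participation rate = 138.12 / 217.05 = 63.64%.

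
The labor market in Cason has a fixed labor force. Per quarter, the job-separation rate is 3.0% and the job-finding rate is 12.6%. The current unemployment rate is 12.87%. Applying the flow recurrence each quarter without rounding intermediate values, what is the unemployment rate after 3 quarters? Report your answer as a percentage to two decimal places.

With a fixed labor force, u_{t+1} = u_t + s·(1−u_t) − f·u_t = u_t·(1−s−f) + s.
Here 1−s−f = 0.844 and s = 0.030.
u_1 = 0.128700 × 0.844 + 0.030 = 0.138623.
u_2 = 0.138623 × 0.844 + 0.030 = 0.146998.
u_3 = 0.146998 × 0.844 + 0.030 = 0.154066.

Unemployment rate after three quarters ≈ 15.41%.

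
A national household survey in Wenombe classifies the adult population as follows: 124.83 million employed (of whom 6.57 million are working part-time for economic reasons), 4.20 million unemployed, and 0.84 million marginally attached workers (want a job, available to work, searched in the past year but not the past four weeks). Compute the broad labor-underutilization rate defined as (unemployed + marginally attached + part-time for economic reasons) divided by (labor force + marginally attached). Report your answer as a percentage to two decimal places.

Labor force = 124.83 + 4.20 = 129.03 million.
Numerator = 4.20 + 0.84 + 6.57 = 11.61 million.
Denominator = 129.03 + 0.84 = 129.87 million.
Broad rate = 11.61 / 129.87 = 8.94%.

Broad underutilization rate ≈ 8.94%.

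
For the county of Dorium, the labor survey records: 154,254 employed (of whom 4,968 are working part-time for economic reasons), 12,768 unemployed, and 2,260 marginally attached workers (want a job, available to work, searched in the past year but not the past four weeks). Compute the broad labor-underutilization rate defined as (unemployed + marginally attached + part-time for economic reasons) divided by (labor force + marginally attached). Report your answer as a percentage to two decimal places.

Labor force = 154,254 + 12,768 = 167,022.
Numerator = 12,768 + 2,260 + 4,968 = 19,996.
Denominator = 167,022 + 2,260 = 169,282.
Broad rate = 19,996 / 169,282 = 11.81%.

Broad underutilization rate ≈ 11.81%.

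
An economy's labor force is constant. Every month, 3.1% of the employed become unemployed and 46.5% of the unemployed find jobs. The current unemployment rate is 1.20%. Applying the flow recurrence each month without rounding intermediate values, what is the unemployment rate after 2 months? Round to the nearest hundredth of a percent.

Unemployment rate after two months ≈ 4.97%.

With a fixed labor force, u_{t+1} = u_t + s·(1−u_t) − f·u_t = u_t·(1−s−f) + s.
Here 1−s−f = 0.504 and s = 0.031.
u_1 = 0.012000 × 0.504 + 0.031 = 0.037048.
u_2 = 0.037048 × 0.504 + 0.031 = 0.049672.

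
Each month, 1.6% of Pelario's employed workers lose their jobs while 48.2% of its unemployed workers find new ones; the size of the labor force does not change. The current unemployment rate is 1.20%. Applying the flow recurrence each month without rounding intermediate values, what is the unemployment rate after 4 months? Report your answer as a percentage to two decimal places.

Unemployment rate after four months ≈ 3.09%.

With a fixed labor force, u_{t+1} = u_t + s·(1−u_t) − f·u_t = u_t·(1−s−f) + s.
Here 1−s−f = 0.502 and s = 0.016.
u_1 = 0.012000 × 0.502 + 0.016 = 0.022024.
u_2 = 0.022024 × 0.502 + 0.016 = 0.027056.
u_3 = 0.027056 × 0.502 + 0.016 = 0.029582.
u_4 = 0.029582 × 0.502 + 0.016 = 0.030850.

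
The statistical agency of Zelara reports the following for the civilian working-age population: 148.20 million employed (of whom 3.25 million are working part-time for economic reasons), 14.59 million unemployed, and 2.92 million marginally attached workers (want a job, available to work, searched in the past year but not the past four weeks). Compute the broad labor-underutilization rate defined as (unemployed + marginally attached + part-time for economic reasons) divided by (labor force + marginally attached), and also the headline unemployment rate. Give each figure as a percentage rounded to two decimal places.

Labor force = 148.20 + 14.59 = 162.79 million.
Numerator = 14.59 + 2.92 + 3.25 = 20.76 million.
Denominator = 162.79 + 2.92 = 165.71 million.
Broad rate = 20.76 / 165.71 = 12.53%.
Headline unemployment rate = 14.59 / 162.79 = 8.96%.

Broad underutilization rate ≈ 12.53%; headline unemployment rate ≈ 8.96%.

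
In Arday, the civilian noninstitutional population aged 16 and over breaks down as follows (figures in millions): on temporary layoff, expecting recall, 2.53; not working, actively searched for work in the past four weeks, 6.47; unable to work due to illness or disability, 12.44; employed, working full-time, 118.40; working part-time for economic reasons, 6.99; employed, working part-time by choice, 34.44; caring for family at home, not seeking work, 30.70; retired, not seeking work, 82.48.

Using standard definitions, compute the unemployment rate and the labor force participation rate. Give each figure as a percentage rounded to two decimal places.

Unemployment rate ≈ 5.33%; labor force participation rate ≈ 57.34%.

Employed = 118.40 + 6.99 + 34.44 = 159.83 million (anyone who worked, including part-time for economic reasons, counts as employed).
Unemployed = 2.53 + 6.47 = 9.00 million (jobless and actively searching, or on temporary layoff).
Labor force = 159.83 + 9.00 = 168.83 million.
Not in labor force = 12.44 + 30.70 + 82.48 = 125.62 million (those not working and not actively searching are outside the labor force).
Civilian working-age population = 168.83 + 125.62 = 294.45 million.
Unemployment rate = 9.00 / 168.83 = 5.33%.
Labor force participation rate = 168.83 / 294.45 = 57.34%.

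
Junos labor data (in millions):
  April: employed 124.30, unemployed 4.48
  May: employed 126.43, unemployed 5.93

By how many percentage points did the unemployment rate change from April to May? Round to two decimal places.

The unemployment rate changed by +1.00 percentage points.

April: labor force = 124.30 + 4.48 = 128.78; u = 4.48/128.78 = 3.48%.
May: labor force = 126.43 + 5.93 = 132.36; u = 5.93/132.36 = 4.48%.
Change = 4.48% − 3.48% = +1.00 pp.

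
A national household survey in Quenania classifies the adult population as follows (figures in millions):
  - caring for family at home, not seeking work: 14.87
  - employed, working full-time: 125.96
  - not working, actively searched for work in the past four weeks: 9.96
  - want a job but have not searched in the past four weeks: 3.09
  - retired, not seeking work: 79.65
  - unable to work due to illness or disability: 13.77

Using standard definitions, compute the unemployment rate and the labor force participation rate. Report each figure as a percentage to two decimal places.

Unemployment rate ≈ 7.33%; labor force participation rate ≈ 54.96%.

Employed = 125.96 million.
Unemployed = 9.96 million.
Labor force = 125.96 + 9.96 = 135.92 million.
Not in labor force = 14.87 + 3.09 + 79.65 + 13.77 = 111.38 million (those not working and not actively searching are outside the labor force — including those who want a job but have given up searching).
Civilian working-age population = 135.92 + 111.38 = 247.30 million.
Unemployment rate = 9.96 / 135.92 = 7.33%.
Labor force participation rate = 135.92 / 247.30 = 54.96%.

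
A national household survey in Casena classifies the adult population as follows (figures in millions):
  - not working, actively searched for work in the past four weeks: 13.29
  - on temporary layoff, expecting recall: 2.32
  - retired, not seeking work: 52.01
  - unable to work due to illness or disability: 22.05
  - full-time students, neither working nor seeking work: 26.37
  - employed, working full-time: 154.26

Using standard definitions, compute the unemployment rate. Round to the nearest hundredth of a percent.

Unemployment rate ≈ 9.19%.

Employed = 154.26 million.
Unemployed = 13.29 + 2.32 = 15.61 million (jobless and actively searching, or on temporary layoff).
Labor force = 154.26 + 15.61 = 169.87 million.
Unemployment rate = 15.61 / 169.87 = 9.19%.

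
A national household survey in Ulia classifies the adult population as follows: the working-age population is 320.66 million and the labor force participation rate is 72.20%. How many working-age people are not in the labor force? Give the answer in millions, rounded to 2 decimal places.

Share not in the labor force = 1 − 0.7220 = 0.2780.
Not in labor force = 0.2780 × 320.66 ≈ 89.14 million.

About 89.14 million are not in the labor force.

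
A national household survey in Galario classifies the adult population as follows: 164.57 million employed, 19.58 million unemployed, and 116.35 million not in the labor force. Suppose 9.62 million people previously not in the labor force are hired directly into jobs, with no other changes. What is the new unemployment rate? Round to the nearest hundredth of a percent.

Initially, labor force = 164.57 + 19.58 = 184.15 million, so u = 19.58/184.15 = 10.63%.
After the change, employed and labor force both rise by 9.62; unemployed unchanged → E = 174.19, U = 19.58, labor force = 193.77 million.
New unemployment rate = 19.58 / 193.77 = 10.10%.

New unemployment rate ≈ 10.10%.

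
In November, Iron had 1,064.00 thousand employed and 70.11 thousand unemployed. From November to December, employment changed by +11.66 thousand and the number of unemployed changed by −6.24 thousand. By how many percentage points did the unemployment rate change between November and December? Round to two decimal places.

November: labor force = 1,064.00 + 70.11 = 1,134.11; u = 70.11/1,134.11 = 6.18%.
December: labor force = 1,075.66 + 63.87 = 1,139.53; u = 63.87/1,139.53 = 5.60%.
Change = 5.60% − 6.18% = −0.58 pp.

The unemployment rate changed by −0.58 percentage points.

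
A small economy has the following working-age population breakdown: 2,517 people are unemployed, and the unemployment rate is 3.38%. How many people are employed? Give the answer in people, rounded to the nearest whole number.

About 71,950 are employed.

Labor force = U / u = 2,517 / 0.0338 ≈ 74,467.
Employed = labor force − unemployed = 74,467 − 2,517 = 71,950.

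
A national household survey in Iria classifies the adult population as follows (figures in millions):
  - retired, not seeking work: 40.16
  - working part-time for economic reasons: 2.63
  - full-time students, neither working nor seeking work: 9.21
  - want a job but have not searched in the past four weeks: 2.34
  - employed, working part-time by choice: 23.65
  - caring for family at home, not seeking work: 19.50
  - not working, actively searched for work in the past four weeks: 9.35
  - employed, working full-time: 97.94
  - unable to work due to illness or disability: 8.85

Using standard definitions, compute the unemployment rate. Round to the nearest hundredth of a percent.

Employed = 2.63 + 23.65 + 97.94 = 124.22 million (anyone who worked, including part-time for economic reasons, counts as employed).
Unemployed = 9.35 million.
Labor force = 124.22 + 9.35 = 133.57 million.
Unemployment rate = 9.35 / 133.57 = 7.00%.

Unemployment rate ≈ 7.00%.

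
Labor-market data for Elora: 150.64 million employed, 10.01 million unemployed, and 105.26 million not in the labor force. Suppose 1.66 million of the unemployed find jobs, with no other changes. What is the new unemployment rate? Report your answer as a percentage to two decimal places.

New unemployment rate ≈ 5.20%.

Initially, labor force = 150.64 + 10.01 = 160.65 million, so u = 10.01/160.65 = 6.23%.
After the change, unemployed falls and employed rises by 1.66; labor force unchanged → E = 152.30, U = 8.35, labor force = 160.65 million.
New unemployment rate = 8.35 / 160.65 = 5.20%.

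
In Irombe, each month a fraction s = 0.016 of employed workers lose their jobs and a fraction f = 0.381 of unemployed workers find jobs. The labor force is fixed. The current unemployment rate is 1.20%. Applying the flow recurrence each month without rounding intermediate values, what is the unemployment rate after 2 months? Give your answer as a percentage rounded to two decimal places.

With a fixed labor force, u_{t+1} = u_t + s·(1−u_t) − f·u_t = u_t·(1−s−f) + s.
Here 1−s−f = 0.603 and s = 0.016.
u_1 = 0.012000 × 0.603 + 0.016 = 0.023236.
u_2 = 0.023236 × 0.603 + 0.016 = 0.030011.

Unemployment rate after two months ≈ 3.00%.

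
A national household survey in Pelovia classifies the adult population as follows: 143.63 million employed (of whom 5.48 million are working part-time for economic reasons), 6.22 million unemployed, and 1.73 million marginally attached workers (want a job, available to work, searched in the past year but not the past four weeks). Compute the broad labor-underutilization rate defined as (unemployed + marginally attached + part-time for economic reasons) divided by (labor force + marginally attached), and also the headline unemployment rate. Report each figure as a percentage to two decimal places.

Broad underutilization rate ≈ 8.86%; headline unemployment rate ≈ 4.15%.

Labor force = 143.63 + 6.22 = 149.85 million.
Numerator = 6.22 + 1.73 + 5.48 = 13.43 million.
Denominator = 149.85 + 1.73 = 151.58 million.
Broad rate = 13.43 / 151.58 = 8.86%.
Headline unemployment rate = 6.22 / 149.85 = 4.15%.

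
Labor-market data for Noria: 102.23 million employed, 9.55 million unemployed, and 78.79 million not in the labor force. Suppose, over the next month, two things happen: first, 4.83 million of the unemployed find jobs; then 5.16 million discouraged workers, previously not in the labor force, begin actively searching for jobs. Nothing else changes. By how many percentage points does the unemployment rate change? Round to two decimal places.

The unemployment rate changes by −0.09 percentage points.

Initially, labor force = 102.23 + 9.55 = 111.78 million, so u = 9.55/111.78 = 8.54%.
After the first change, unemployed falls and employed rises by 4.83; labor force unchanged → E = 107.06, U = 4.72, labor force = 111.78 million.
After the second change, unemployed and labor force both rise by 5.16 → E = 107.06, U = 9.88, labor force = 116.94 million.
New unemployment rate = 9.88 / 116.94 = 8.45%.
Change = 8.45% − 8.54% = −0.09 percentage points.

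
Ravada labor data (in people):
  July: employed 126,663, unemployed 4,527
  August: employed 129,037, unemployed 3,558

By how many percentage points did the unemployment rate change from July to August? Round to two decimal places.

July: labor force = 126,663 + 4,527 = 131,190; u = 4,527/131,190 = 3.45%.
August: labor force = 129,037 + 3,558 = 132,595; u = 3,558/132,595 = 2.68%.
Change = 2.68% − 3.45% = −0.77 pp.

The unemployment rate changed by −0.77 percentage points.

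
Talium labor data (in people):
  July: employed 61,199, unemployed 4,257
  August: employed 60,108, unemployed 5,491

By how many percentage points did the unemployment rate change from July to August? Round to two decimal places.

The unemployment rate changed by +1.87 percentage points.

July: labor force = 61,199 + 4,257 = 65,456; u = 4,257/65,456 = 6.50%.
August: labor force = 60,108 + 5,491 = 65,599; u = 5,491/65,599 = 8.37%.
Change = 8.37% − 6.50% = +1.87 pp.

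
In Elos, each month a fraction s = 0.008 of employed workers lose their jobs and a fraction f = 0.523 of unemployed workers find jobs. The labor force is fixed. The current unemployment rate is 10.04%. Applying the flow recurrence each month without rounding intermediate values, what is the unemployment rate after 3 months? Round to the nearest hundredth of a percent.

Unemployment rate after three months ≈ 2.39%.

With a fixed labor force, u_{t+1} = u_t + s·(1−u_t) − f·u_t = u_t·(1−s−f) + s.
Here 1−s−f = 0.469 and s = 0.008.
u_1 = 0.100400 × 0.469 + 0.008 = 0.055088.
u_2 = 0.055088 × 0.469 + 0.008 = 0.033836.
u_3 = 0.033836 × 0.469 + 0.008 = 0.023869.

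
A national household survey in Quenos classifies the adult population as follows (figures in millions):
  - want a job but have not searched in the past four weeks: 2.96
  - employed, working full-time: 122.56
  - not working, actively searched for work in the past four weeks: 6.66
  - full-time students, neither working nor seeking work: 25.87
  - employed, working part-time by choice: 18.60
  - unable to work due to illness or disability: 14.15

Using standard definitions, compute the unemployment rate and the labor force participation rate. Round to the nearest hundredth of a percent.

Employed = 122.56 + 18.60 = 141.16 million.
Unemployed = 6.66 million.
Labor force = 141.16 + 6.66 = 147.82 million.
Not in labor force = 2.96 + 25.87 + 14.15 = 42.98 million (those not working and not actively searching are outside the labor force — including those who want a job but have given up searching).
Civilian working-age population = 147.82 + 42.98 = 190.80 million.
Unemployment rate = 6.66 / 147.82 = 4.51%.
Labor force participation rate = 147.82 / 190.80 = 77.47%.

Unemployment rate ≈ 4.51%; labor force participation rate ≈ 77.47%.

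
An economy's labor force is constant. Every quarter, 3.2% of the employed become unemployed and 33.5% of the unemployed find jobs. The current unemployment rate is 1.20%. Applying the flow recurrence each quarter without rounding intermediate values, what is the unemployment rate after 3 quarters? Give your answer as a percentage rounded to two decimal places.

Unemployment rate after three quarters ≈ 6.81%.

With a fixed labor force, u_{t+1} = u_t + s·(1−u_t) − f·u_t = u_t·(1−s−f) + s.
Here 1−s−f = 0.633 and s = 0.032.
u_1 = 0.012000 × 0.633 + 0.032 = 0.039596.
u_2 = 0.039596 × 0.633 + 0.032 = 0.057064.
u_3 = 0.057064 × 0.633 + 0.032 = 0.068122.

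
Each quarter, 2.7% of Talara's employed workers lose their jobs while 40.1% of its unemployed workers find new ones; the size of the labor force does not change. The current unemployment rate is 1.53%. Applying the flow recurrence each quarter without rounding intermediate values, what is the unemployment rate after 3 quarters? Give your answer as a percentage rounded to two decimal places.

With a fixed labor force, u_{t+1} = u_t + s·(1−u_t) − f·u_t = u_t·(1−s−f) + s.
Here 1−s−f = 0.572 and s = 0.027.
u_1 = 0.015300 × 0.572 + 0.027 = 0.035752.
u_2 = 0.035752 × 0.572 + 0.027 = 0.047450.
u_3 = 0.047450 × 0.572 + 0.027 = 0.054141.

Unemployment rate after three quarters ≈ 5.41%.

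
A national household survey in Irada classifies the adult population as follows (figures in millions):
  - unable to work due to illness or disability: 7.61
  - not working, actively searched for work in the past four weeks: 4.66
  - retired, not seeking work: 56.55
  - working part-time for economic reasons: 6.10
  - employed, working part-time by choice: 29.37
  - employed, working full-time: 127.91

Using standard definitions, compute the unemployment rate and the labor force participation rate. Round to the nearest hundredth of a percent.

Employed = 6.10 + 29.37 + 127.91 = 163.38 million (anyone who worked, including part-time for economic reasons, counts as employed).
Unemployed = 4.66 million.
Labor force = 163.38 + 4.66 = 168.04 million.
Not in labor force = 7.61 + 56.55 = 64.16 million (those not working and not actively searching are outside the labor force).
Civilian working-age population = 168.04 + 64.16 = 232.20 million.
Unemployment rate = 4.66 / 168.04 = 2.77%.
Labor force participation rate = 168.04 / 232.20 = 72.37%.

Unemployment rate ≈ 2.77%; labor force participation rate ≈ 72.37%.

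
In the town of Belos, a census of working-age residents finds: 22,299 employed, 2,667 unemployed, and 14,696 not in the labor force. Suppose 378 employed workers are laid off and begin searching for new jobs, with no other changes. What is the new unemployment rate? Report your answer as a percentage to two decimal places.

Initially, labor force = 22,299 + 2,667 = 24,966, so u = 2,667/24,966 = 10.68%.
After the change, employed falls and unemployed rises by 378; labor force unchanged → E = 21,921, U = 3,045, labor force = 24,966.
New unemployment rate = 3,045 / 24,966 = 12.20%.

New unemployment rate ≈ 12.20%.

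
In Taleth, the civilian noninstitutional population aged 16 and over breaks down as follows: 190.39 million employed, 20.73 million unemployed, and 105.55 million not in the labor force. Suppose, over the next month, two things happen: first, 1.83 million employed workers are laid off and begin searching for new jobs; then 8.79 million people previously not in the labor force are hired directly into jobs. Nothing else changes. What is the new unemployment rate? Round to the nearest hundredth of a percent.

New unemployment rate ≈ 10.26%.

Initially, labor force = 190.39 + 20.73 = 211.12 million, so u = 20.73/211.12 = 9.82%.
After the first change, employed falls and unemployed rises by 1.83; labor force unchanged → E = 188.56, U = 22.56, labor force = 211.12 million.
After the second change, employed and labor force both rise by 8.79; unemployed unchanged → E = 197.35, U = 22.56, labor force = 219.91 million.
New unemployment rate = 22.56 / 219.91 = 10.26%.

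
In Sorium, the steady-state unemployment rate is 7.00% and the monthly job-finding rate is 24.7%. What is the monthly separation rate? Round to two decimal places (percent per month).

Separation rate ≈ 1.86% per month.

From u* = s/(s+f): s = u·f/(1−u).
s = 0.0700 × 24.7 / (1 − 0.0700) = 1.7290 / 0.9300 ≈ 1.86% per month.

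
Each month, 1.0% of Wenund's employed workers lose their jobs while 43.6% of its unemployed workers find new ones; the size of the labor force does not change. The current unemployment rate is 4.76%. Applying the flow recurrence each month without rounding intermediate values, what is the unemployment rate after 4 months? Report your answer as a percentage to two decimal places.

Unemployment rate after four months ≈ 2.48%.

With a fixed labor force, u_{t+1} = u_t + s·(1−u_t) − f·u_t = u_t·(1−s−f) + s.
Here 1−s−f = 0.554 and s = 0.010.
u_1 = 0.047600 × 0.554 + 0.010 = 0.036370.
u_2 = 0.036370 × 0.554 + 0.010 = 0.030149.
u_3 = 0.030149 × 0.554 + 0.010 = 0.026703.
u_4 = 0.026703 × 0.554 + 0.010 = 0.024793.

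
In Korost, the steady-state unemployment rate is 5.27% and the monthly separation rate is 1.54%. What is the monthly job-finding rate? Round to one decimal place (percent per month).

From u* = s/(s+f): f = s·(1−u)/u.
f = 1.54 × (1 − 0.0527) / 0.0527 = 1.4588 / 0.0527 ≈ 27.7% per month.

Job-finding rate ≈ 27.7% per month.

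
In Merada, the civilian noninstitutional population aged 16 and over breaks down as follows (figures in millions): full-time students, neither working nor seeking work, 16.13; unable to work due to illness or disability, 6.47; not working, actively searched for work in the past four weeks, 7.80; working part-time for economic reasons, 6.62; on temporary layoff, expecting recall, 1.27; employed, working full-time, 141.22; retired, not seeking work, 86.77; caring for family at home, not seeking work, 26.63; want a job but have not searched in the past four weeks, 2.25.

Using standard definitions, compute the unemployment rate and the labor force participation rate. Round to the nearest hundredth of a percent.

Unemployment rate ≈ 5.78%; labor force participation rate ≈ 53.16%.

Employed = 6.62 + 141.22 = 147.84 million (anyone who worked, including part-time for economic reasons, counts as employed).
Unemployed = 7.80 + 1.27 = 9.07 million (jobless and actively searching, or on temporary layoff).
Labor force = 147.84 + 9.07 = 156.91 million.
Not in labor force = 16.13 + 6.47 + 86.77 + 26.63 + 2.25 = 138.25 million (those not working and not actively searching are outside the labor force — including those who want a job but have given up searching).
Civilian working-age population = 156.91 + 138.25 = 295.16 million.
Unemployment rate = 9.07 / 156.91 = 5.78%.
Labor force participation rate = 156.91 / 295.16 = 53.16%.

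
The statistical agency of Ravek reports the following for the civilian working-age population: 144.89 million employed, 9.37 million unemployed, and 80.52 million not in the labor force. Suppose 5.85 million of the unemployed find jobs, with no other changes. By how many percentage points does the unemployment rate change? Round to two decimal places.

Initially, labor force = 144.89 + 9.37 = 154.26 million, so u = 9.37/154.26 = 6.07%.
After the change, unemployed falls and employed rises by 5.85; labor force unchanged → E = 150.74, U = 3.52, labor force = 154.26 million.
New unemployment rate = 3.52 / 154.26 = 2.28%.
Change = 2.28% − 6.07% = −3.79 percentage points.

The unemployment rate changes by −3.79 percentage points.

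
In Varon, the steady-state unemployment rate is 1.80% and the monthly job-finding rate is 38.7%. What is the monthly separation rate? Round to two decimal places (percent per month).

Separation rate ≈ 0.71% per month.

From u* = s/(s+f): s = u·f/(1−u).
s = 0.0180 × 38.7 / (1 − 0.0180) = 0.6966 / 0.9820 ≈ 0.71% per month.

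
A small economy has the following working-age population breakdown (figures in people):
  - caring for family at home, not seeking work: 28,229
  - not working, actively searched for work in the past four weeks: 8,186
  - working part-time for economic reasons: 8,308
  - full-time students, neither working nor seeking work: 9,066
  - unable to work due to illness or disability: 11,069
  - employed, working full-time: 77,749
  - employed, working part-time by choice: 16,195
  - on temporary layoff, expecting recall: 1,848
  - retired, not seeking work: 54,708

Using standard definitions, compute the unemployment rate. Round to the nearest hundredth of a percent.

Employed = 8,308 + 77,749 + 16,195 = 102,252 (anyone who worked, including part-time for economic reasons, counts as employed).
Unemployed = 8,186 + 1,848 = 10,034 (jobless and actively searching, or on temporary layoff).
Labor force = 102,252 + 10,034 = 112,286.
Unemployment rate = 10,034 / 112,286 = 8.94%.

Unemployment rate ≈ 8.94%.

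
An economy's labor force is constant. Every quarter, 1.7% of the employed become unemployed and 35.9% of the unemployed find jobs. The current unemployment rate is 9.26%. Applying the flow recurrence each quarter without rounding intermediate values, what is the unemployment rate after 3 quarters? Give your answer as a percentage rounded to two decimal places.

With a fixed labor force, u_{t+1} = u_t + s·(1−u_t) − f·u_t = u_t·(1−s−f) + s.
Here 1−s−f = 0.624 and s = 0.017.
u_1 = 0.092600 × 0.624 + 0.017 = 0.074782.
u_2 = 0.074782 × 0.624 + 0.017 = 0.063664.
u_3 = 0.063664 × 0.624 + 0.017 = 0.056726.

Unemployment rate after three quarters ≈ 5.67%.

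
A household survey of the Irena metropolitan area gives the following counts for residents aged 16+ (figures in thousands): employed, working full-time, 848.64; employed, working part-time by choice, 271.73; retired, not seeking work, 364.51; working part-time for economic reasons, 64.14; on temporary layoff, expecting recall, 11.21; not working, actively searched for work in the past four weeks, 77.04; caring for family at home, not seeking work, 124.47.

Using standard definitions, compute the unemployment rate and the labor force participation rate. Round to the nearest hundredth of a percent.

Unemployment rate ≈ 6.93%; labor force participation rate ≈ 72.24%.

Employed = 848.64 + 271.73 + 64.14 = 1,184.51 thousand (anyone who worked, including part-time for economic reasons, counts as employed).
Unemployed = 11.21 + 77.04 = 88.25 thousand (jobless and actively searching, or on temporary layoff).
Labor force = 1,184.51 + 88.25 = 1,272.76 thousand.
Not in labor force = 364.51 + 124.47 = 488.98 thousand (those not working and not actively searching are outside the labor force).
Civilian working-age population = 1,272.76 + 488.98 = 1,761.74 thousand.
Unemployment rate = 88.25 / 1,272.76 = 6.93%.
Labor force participation rate = 1,272.76 / 1,761.74 = 72.24%.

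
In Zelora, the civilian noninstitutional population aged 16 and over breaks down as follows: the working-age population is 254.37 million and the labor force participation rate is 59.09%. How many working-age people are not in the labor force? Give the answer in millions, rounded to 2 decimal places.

About 104.06 million are not in the labor force.

Share not in the labor force = 1 − 0.5909 = 0.4091.
Not in labor force = 0.4091 × 254.37 ≈ 104.06 million.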